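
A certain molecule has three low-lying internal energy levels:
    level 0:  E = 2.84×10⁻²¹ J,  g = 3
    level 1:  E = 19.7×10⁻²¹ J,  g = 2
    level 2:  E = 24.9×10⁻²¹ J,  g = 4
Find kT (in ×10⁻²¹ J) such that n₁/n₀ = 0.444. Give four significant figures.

41.48 ×10⁻²¹ J

n₁/n₀ = (g₁/g₀) exp[−(E₁−E₀)/kT] = 0.444.
⇒ (E₁−E₀)/kT = ln((2/3)/0.444) = ln(1.50150) = 0.406465.
kT = 16.86 ×10⁻²¹ J / 0.406465 = 41.48 ×10⁻²¹ J.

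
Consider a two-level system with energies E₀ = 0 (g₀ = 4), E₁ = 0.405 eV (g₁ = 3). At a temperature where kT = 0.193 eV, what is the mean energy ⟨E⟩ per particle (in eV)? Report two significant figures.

Eᵢ/kT = 0, 2.098.
Z = Σ gᵢe^(−Eᵢ/kT) = 4·e^(−0) + 3·e^(−2.098) = 4.000 + 0.3681 = 4.368.
⟨E⟩ = Σ Eᵢ gᵢe^(−Eᵢ/kT) / Z = (0·4.000 + 0.405·0.3681) / 4.368 = 0.034 eV.

0.034 eV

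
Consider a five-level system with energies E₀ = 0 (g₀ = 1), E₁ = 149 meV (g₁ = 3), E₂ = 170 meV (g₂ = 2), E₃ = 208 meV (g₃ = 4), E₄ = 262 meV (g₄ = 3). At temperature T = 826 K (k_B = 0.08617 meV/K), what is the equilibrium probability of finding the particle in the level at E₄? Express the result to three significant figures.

0.0410

k_BT = 0.08617 × 826 K = 71.176 meV.
Eᵢ/kT = 0, 2.0934, 2.3884, 2.9223, 3.6810.
Z = Σ gᵢe^(−Eᵢ/kT) = 1·e^(−0) + 3·e^(−2.0934) + 2·e^(−2.3884) + 4·e^(−2.9223) + 3·e^(−3.6810) = 1.0000 + 0.36980 + 0.18355 + 0.21524 + 0.075593 = 1.8442.
P₄ = g₄ e^(−E₄/kT) / Z = 0.075593/1.8442 = 0.0410.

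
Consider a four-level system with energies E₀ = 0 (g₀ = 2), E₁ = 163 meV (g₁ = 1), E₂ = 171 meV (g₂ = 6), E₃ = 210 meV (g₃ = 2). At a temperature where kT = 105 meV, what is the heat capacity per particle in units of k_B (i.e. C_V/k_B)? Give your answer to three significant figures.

0.708

Eᵢ/kT = 0, 1.5524, 1.6286, 2.0000.
Z = Σ gᵢe^(−Eᵢ/kT) = 2·e^(−0) + 1·e^(−1.5524) + 6·e^(−1.6286) + 2·e^(−2.0000) = 2.0000 + 0.21174 + 1.1772 + 0.27067 = 3.6596.
⟨E⟩ = 79.969 meV, ⟨E²⟩ = 14205 meV².
C_V/k_B = (⟨E²⟩ − ⟨E⟩²)/(kT)² = (14205 − 6395.0)/11025 = 0.708.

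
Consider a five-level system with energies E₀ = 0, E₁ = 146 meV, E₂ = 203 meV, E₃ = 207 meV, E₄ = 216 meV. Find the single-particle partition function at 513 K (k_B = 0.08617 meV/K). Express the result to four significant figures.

Z = 1.064

k_BT = 0.08617 × 513 K = 44.2052 meV.
Eᵢ/kT = 0, 3.30278, 4.59222, 4.68271, 4.88630.
Z = Σ e^(−Eᵢ/kT) = e^(−0) + e^(−3.30278) + e^(−4.59222) + e^(−4.68271) + e^(−4.88630) = 1.00000 + 0.0367808 + 0.0101303 + 0.00925390 + 0.00754930 = 1.06371.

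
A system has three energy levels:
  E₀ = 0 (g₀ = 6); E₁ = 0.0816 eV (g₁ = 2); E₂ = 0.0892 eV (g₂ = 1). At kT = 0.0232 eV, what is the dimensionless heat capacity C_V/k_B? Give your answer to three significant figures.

Eᵢ/kT = 0, 3.5172, 3.8448.
Z = Σ gᵢe^(−Eᵢ/kT) = 6·e^(−0) + 2·e^(−3.5172) + 1·e^(−3.8448) = 6.0000 + 0.059365 + 0.021391 = 6.0808.
⟨E⟩ = 0.0011104 eV, ⟨E²⟩ = 0.000092995 eV².
C_V/k_B = (⟨E²⟩ − ⟨E⟩²)/(kT)² = (0.000092995 − 0.0000012330)/0.00053824 = 0.170.

0.170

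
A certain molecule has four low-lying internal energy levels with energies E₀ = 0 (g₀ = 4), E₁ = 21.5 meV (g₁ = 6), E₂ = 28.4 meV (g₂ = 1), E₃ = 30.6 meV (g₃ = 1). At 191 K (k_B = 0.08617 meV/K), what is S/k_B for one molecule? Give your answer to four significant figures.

k_BT = 0.08617 × 191 K = 16.4585 meV.
Eᵢ/kT = 0, 1.30632, 1.72555, 1.85922.
Z = Σ gᵢe^(−Eᵢ/kT) = 4·e^(−0) + 6·e^(−1.30632) + 1·e^(−1.72555) + 1·e^(−1.85922) = 4.00000 + 1.62489 + 0.178075 + 0.155794 = 5.95876.
⟨E⟩ = Σ EᵢPᵢ = 7.51159 meV.
S/k_B = ln Z + ⟨E⟩/kT = ln(5.95876) + 7.51159/16.4585 = 1.78486 + 0.456396 = 2.241.

2.241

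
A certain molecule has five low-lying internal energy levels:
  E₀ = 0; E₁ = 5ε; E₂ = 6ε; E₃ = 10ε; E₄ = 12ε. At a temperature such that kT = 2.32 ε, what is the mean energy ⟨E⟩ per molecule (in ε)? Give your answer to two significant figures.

1.0 ε

Eᵢ/kT = 0, 2.155, 2.586, 4.310, 5.172.
Z = Σ e^(−Eᵢ/kT) = e^(−0) + e^(−2.155) + e^(−2.586) + e^(−4.310) + e^(−5.172) = 1.000 + 0.1159 + 0.07532 + 0.01343 + 0.005673 = 1.210.
⟨E⟩ = Σ Eᵢ e^(−Eᵢ/kT) / Z = (0·1.000 + 5·0.1159 + 6·0.07532 + 10·0.01343 + 12·0.005673) / 1.210 = 1.0 ε.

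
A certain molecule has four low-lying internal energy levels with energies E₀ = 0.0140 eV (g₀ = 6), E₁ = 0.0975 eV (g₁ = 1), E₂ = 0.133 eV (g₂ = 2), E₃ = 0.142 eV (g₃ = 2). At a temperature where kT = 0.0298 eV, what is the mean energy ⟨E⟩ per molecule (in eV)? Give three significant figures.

0.0161 eV

Eᵢ/kT = 0.46980, 3.2718, 4.4631, 4.7651.
Z = Σ gᵢe^(−Eᵢ/kT) = 6·e^(−0.46980) + 1·e^(−3.2718) + 2·e^(−4.4631) + 2·e^(−4.7651) = 3.7508 + 0.037938 + 0.023053 + 0.017044 = 3.8288.
⟨E⟩ = Σ Eᵢ gᵢe^(−Eᵢ/kT) / Z = (0.0140·3.7508 + 0.0975·0.037938 + 0.133·0.023053 + 0.142·0.017044) / 3.8288 = 0.0161 eV.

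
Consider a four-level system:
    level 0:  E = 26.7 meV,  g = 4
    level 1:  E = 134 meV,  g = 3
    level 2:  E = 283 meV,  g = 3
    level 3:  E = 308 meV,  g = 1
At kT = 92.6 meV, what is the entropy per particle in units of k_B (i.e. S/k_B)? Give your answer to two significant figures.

Eᵢ/kT = 0.2883, 1.447, 3.056, 3.326.
Z = Σ gᵢe^(−Eᵢ/kT) = 4·e^(−0.2883) + 3·e^(−1.447) + 3·e^(−3.056) + 1·e^(−3.326) = 2.998 + 0.7058 + 0.1412 + 0.03594 = 3.881.
⟨E⟩ = Σ EᵢPᵢ = 58.14 meV.
S/k_B = ln Z + ⟨E⟩/kT = ln(3.881) + 58.14/92.6 = 1.356 + 0.6279 = 2.0.

2.0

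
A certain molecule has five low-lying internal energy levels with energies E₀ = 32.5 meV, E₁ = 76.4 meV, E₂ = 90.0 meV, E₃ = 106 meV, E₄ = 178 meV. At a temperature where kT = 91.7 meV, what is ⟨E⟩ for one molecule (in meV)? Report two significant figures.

75 meV

Eᵢ/kT = 0.3544, 0.8332, 0.9815, 1.156, 1.941.
Z = Σ e^(−Eᵢ/kT) = e^(−0.3544) + e^(−0.8332) + e^(−0.9815) + e^(−1.156) + e^(−1.941) = 0.7016 + 0.4347 + 0.3747 + 0.3147 + 0.1436 = 1.969.
⟨E⟩ = Σ Eᵢ e^(−Eᵢ/kT) / Z = (32.5·0.7016 + 76.4·0.4347 + 90.0·0.3747 + 106·0.3147 + 178·0.1436) / 1.969 = 75 meV.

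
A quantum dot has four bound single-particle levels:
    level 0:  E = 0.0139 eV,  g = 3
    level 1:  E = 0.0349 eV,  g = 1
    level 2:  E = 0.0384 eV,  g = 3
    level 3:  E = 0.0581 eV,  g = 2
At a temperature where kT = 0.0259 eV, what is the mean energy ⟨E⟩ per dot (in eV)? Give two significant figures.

Eᵢ/kT = 0.5367, 1.347, 1.483, 2.243.
Z = Σ gᵢe^(−Eᵢ/kT) = 3·e^(−0.5367) + 1·e^(−1.347) + 3·e^(−1.483) + 2·e^(−2.243) = 1.754 + 0.2600 + 0.6809 + 0.2123 = 2.907.
⟨E⟩ = Σ Eᵢ gᵢe^(−Eᵢ/kT) / Z = (0.0139·1.754 + 0.0349·0.2600 + 0.0384·0.6809 + 0.0581·0.2123) / 2.907 = 0.025 eV.

0.025 eV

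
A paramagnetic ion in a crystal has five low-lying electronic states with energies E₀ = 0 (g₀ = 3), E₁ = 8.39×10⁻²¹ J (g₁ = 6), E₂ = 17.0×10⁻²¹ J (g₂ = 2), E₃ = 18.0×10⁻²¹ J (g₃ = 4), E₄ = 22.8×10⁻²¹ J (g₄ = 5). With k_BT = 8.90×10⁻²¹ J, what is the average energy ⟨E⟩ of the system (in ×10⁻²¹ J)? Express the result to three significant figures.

6.56 ×10⁻²¹ J

Eᵢ/kT = 0, 0.94270, 1.9101, 2.0225, 2.5618.
Z = Σ gᵢe^(−Eᵢ/kT) = 3·e^(−0) + 6·e^(−0.94270) + 2·e^(−1.9101) + 4·e^(−2.0225) + 5·e^(−2.5618) = 3.0000 + 2.3374 + 0.29613 + 0.52930 + 0.38583 = 6.5487.
⟨E⟩ = Σ Eᵢ gᵢe^(−Eᵢ/kT) / Z = (0·3.0000 + 8.39·2.3374 + 17.0·0.29613 + 18.0·0.52930 + 22.8·0.38583) / 6.5487 = 6.56 ×10⁻²¹ J.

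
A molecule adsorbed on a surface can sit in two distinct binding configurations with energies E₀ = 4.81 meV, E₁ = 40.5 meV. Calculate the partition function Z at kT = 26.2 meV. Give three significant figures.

Eᵢ/kT = 0.18359, 1.5458.
Z = Σ e^(−Eᵢ/kT) = e^(−0.18359) + e^(−1.5458) = 0.83228 + 0.21314 = 1.0454.

Z = 1.05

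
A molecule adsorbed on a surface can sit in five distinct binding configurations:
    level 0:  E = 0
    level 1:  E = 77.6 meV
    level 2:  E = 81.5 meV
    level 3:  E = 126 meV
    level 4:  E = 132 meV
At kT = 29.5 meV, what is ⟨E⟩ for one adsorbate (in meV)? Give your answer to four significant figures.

12.06 meV

Eᵢ/kT = 0, 2.63051, 2.76271, 4.27119, 4.47458.
Z = Σ e^(−Eᵢ/kT) = e^(−0) + e^(−2.63051) + e^(−2.76271) + e^(−4.27119) + e^(−4.47458) = 1.00000 + 0.0720417 + 0.0631205 + 0.0139652 + 0.0113950 = 1.16052.
⟨E⟩ = Σ Eᵢ e^(−Eᵢ/kT) / Z = (0·1.00000 + 77.6·0.0720417 + 81.5·0.0631205 + 126·0.0139652 + 132·0.0113950) / 1.16052 = 12.06 meV.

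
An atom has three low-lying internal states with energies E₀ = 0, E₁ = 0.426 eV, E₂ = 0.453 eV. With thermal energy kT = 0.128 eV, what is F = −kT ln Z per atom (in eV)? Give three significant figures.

-0.00805 eV

Eᵢ/kT = 0, 3.3281, 3.5391.
Z = Σ e^(−Eᵢ/kT) = e^(−0) + e^(−3.3281) + e^(−3.5391) = 1.0000 + 0.035861 + 0.029039 = 1.0649.
F = −kT ln Z = −0.128 × ln(1.0649) = −0.128 × 0.062881 = -0.00805 eV.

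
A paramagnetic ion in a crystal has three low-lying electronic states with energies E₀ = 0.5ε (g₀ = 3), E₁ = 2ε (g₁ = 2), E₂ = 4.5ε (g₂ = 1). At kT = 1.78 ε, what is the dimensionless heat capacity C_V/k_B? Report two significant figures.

Eᵢ/kT = 0.2809, 1.124, 2.528.
Z = Σ gᵢe^(−Eᵢ/kT) = 3·e^(−0.2809) + 2·e^(−1.124) + 1·e^(−2.528) = 2.265 + 0.6500 + 0.07982 = 2.995.
⟨E⟩ = 0.9321 ε, ⟨E²⟩ = 1.597 ε².
C_V/k_B = (⟨E²⟩ − ⟨E⟩²)/(kT)² = (1.597 − 0.8688)/3.168 = 0.23.

0.23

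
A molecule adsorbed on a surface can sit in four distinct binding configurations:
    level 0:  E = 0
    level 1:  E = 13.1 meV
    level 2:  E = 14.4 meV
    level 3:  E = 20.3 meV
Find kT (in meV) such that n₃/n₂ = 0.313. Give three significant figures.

n₃/n₂ = exp[−(E₃−E₂)/kT] = 0.313.
⇒ (E₃−E₂)/kT = ln(1/0.313) = ln(3.1949) = 1.1616.
kT = 5.9 meV / 1.1616 = 5.08 meV.

5.08 meV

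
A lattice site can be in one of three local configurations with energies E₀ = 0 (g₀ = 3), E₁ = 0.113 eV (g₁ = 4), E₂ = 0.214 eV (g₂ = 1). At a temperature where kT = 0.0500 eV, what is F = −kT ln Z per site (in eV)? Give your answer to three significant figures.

Eᵢ/kT = 0, 2.2600, 4.2800.
Z = Σ gᵢe^(−Eᵢ/kT) = 3·e^(−0) + 4·e^(−2.2600) + 1·e^(−4.2800) = 3.0000 + 0.41740 + 0.013843 = 3.4312.
F = −kT ln Z = −0.0500 × ln(3.4312) = −0.0500 × 1.2329 = -0.0616 eV.

-0.0616 eV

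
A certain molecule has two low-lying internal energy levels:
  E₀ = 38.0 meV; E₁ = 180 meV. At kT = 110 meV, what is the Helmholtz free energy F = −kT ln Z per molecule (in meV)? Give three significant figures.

Eᵢ/kT = 0.34545, 1.6364.
Z = Σ e^(−Eᵢ/kT) = e^(−0.34545) + e^(−1.6364) = 0.70790 + 0.19468 = 0.90258.
F = −kT ln Z = −110 × ln(0.90258) = −110 × -0.10250 = 11.3 meV.

11.3 meV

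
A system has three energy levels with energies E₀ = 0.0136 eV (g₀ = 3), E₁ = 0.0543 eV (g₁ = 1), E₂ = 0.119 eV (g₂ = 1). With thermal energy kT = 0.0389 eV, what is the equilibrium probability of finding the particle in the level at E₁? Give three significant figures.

0.103

Eᵢ/kT = 0.34961, 1.3959, 3.0591.
Z = Σ gᵢe^(−Eᵢ/kT) = 3·e^(−0.34961) + 1·e^(−1.3959) + 1·e^(−3.0591) = 2.1149 + 0.24761 + 0.046930 = 2.4094.
P₁ = g₁ e^(−E₁/kT) / Z = 0.24761/2.4094 = 0.103.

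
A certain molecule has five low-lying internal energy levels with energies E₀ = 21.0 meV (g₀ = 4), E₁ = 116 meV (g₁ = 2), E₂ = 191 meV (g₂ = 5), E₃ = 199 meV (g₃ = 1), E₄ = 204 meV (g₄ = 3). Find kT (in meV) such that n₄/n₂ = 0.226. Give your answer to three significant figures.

n₄/n₂ = (g₄/g₂) exp[−(E₄−E₂)/kT] = 0.226.
⇒ (E₄−E₂)/kT = ln((3/5)/0.226) = ln(2.6549) = 0.97641.
kT = 13 meV / 0.97641 = 13.3 meV.

13.3 meV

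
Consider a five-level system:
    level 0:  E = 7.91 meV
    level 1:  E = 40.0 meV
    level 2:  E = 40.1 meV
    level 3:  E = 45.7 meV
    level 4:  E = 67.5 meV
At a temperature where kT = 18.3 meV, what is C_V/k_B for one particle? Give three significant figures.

Eᵢ/kT = 0.43224, 2.1858, 2.1913, 2.4973, 3.6885.
Z = Σ e^(−Eᵢ/kT) = e^(−0.43224) + e^(−2.1858) + e^(−2.1913) + e^(−2.4973) + e^(−3.6885) = 0.64905 + 0.11239 + 0.11177 + 0.082307 + 0.025009 = 0.98053.
⟨E⟩ = 19.950 meV, ⟨E²⟩ = 699.63 meV².
C_V/k_B = (⟨E²⟩ − ⟨E⟩²)/(kT)² = (699.63 − 398.00)/334.89 = 0.901.

0.901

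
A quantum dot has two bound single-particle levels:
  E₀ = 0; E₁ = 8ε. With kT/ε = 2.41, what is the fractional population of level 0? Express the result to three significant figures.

0.965

Eᵢ/kT = 0, 3.3195.
Z = Σ e^(−Eᵢ/kT) = e^(−0) + e^(−3.3195) = 1.0000 + 0.036171 = 1.0362.
P₀ = e^(−E₀/kT) / Z = 1.0000/1.0362 = 0.965.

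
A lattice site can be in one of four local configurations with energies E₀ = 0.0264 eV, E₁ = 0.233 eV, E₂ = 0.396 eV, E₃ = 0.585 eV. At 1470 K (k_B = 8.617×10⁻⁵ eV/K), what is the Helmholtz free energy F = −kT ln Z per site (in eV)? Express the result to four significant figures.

k_BT = 8.617×10⁻⁵ × 1470 K = 0.126670 eV.
Eᵢ/kT = 0.208416, 1.83943, 3.12623, 4.61830.
Z = Σ e^(−Eᵢ/kT) = e^(−0.208416) + e^(−1.83943) + e^(−3.12623) + e^(−4.61830) = 0.811869 + 0.158908 + 0.0438829 + 0.00986956 = 1.02453.
F = −kT ln Z = −0.126670 × ln(1.02453) = −0.126670 × 0.0242340 = -0.003070 eV.

-0.003070 eV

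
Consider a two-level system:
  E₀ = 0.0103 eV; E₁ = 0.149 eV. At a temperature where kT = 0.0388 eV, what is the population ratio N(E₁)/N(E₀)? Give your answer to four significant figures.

n₁/n₀ = exp[−(E₁−E₀)/kT] = exp(−(0.1387 eV)/(0.0388 eV)) = exp(-3.57474) = 0.02802.

0.02802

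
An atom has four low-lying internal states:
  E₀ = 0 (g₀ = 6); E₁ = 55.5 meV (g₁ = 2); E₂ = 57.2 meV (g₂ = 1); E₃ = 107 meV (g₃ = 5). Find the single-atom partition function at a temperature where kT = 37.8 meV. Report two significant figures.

Eᵢ/kT = 0, 1.468, 1.513, 2.831.
Z = Σ gᵢe^(−Eᵢ/kT) = 6·e^(−0) + 2·e^(−1.468) + 1·e^(−1.513) + 5·e^(−2.831) = 6.000 + 0.4608 + 0.2202 + 0.2948 = 6.976.

Z = 7.0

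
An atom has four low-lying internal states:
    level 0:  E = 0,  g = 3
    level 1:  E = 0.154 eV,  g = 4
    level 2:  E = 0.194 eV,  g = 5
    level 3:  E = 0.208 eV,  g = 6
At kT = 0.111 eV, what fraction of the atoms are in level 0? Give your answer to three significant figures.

0.518

Eᵢ/kT = 0, 1.3874, 1.7477, 1.8739.
Z = Σ gᵢe^(−Eᵢ/kT) = 3·e^(−0) + 4·e^(−1.3874) + 5·e^(−1.7477) + 6·e^(−1.8739) = 3.0000 + 0.99889 + 0.87087 + 0.92114 = 5.7909.
P₀ = g₀ e^(−E₀/kT) / Z = 3.0000/5.7909 = 0.518.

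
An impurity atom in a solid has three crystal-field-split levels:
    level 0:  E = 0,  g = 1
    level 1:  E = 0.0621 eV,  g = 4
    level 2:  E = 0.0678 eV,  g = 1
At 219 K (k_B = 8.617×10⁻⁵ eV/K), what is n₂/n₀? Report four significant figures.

k_BT = 8.617×10⁻⁵ × 219 K = 0.0188712 eV.
n₂/n₀ = (g₂/g₀) exp[−(E₂−E₀)/kT] = (1/1) × exp(−(0.0678 eV)/(0.0188712 eV)) = (1/1) × exp(-3.59278) = 0.02752.

0.02752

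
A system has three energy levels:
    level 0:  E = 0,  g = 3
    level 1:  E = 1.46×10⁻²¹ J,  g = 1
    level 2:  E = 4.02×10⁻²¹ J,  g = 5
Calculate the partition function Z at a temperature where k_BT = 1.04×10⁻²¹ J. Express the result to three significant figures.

Z = 3.35

Eᵢ/kT = 0, 1.4038, 3.8654.
Z = Σ gᵢe^(−Eᵢ/kT) = 3·e^(−0) + 1·e^(−1.4038) + 5·e^(−3.8654) = 3.0000 + 0.24566 + 0.10477 = 3.3504.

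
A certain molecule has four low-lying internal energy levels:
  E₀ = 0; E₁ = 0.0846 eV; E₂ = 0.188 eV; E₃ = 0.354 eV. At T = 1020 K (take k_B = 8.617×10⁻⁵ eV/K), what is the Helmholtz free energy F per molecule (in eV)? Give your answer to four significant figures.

-0.03666 eV

k_BT = 8.617×10⁻⁵ × 1020 K = 0.0878934 eV.
Eᵢ/kT = 0, 0.962530, 2.13895, 4.02761.
Z = Σ e^(−Eᵢ/kT) = e^(−0) + e^(−0.962530) + e^(−2.13895) + e^(−4.02761) = 1.00000 + 0.381925 + 0.117778 + 0.0178169 = 1.51752.
F = −kT ln Z = −0.0878934 × ln(1.51752) = −0.0878934 × 0.417077 = -0.03666 eV.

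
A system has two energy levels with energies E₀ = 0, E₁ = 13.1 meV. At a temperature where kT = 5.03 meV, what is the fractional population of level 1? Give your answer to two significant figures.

0.069

Eᵢ/kT = 0, 2.604.
Z = Σ e^(−Eᵢ/kT) = e^(−0) + e^(−2.604) = 1.000 + 0.07398 = 1.074.
P₁ = e^(−E₁/kT) / Z = 0.07398/1.074 = 0.069.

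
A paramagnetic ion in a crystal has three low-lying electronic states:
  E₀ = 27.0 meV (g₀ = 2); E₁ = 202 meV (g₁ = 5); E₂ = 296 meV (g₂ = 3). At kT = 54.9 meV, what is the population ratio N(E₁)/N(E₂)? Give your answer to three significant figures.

9.24

n₁/n₂ = (g₁/g₂) exp[−(E₁−E₂)/kT] = (5/3) × exp(−(-94 meV)/(54.9 meV)) = (5/3) × exp(1.7122) = 9.24.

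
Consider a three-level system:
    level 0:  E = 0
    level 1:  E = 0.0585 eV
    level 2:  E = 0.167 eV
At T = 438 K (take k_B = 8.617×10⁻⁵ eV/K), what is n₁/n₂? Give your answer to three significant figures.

17.7

k_BT = 8.617×10⁻⁵ × 438 K = 0.037742 eV.
n₁/n₂ = exp[−(E₁−E₂)/kT] = exp(−(-0.1085 eV)/(0.037742 eV)) = exp(2.8748) = 17.7.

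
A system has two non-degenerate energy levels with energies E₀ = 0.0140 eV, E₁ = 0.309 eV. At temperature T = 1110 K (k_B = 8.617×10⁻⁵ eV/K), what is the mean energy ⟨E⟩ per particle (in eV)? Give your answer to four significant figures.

k_BT = 8.617×10⁻⁵ × 1110 K = 0.0956487 eV.
Eᵢ/kT = 0.146369, 3.23057.
Z = Σ e^(−Eᵢ/kT) = e^(−0.146369) + e^(−3.23057) = 0.863839 + 0.0395350 = 0.903374.
⟨E⟩ = Σ Eᵢ e^(−Eᵢ/kT) / Z = (0.0140·0.863839 + 0.309·0.0395350) / 0.903374 = 0.02691 eV.

0.02691 eV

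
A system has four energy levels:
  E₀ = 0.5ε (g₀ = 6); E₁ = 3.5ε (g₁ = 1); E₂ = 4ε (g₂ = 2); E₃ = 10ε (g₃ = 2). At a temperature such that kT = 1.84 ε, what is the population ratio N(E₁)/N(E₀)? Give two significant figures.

0.033

n₁/n₀ = (g₁/g₀) exp[−(E₁−E₀)/kT] = (1/6) × exp(−(3.0ε)/(1.84ε)) = (1/6) × exp(-1.630) = 0.033.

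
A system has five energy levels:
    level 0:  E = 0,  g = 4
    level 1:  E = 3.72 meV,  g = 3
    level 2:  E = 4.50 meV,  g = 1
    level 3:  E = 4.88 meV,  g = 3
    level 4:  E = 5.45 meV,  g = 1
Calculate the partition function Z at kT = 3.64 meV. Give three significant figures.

Z = 6.38

Eᵢ/kT = 0, 1.0220, 1.2363, 1.3407, 1.4973.
Z = Σ gᵢe^(−Eᵢ/kT) = 4·e^(−0) + 3·e^(−1.0220) + 1·e^(−1.2363) + 3·e^(−1.3407) + 1·e^(−1.4973) = 4.0000 + 1.0796 + 0.29046 + 0.78499 + 0.22373 = 6.3788.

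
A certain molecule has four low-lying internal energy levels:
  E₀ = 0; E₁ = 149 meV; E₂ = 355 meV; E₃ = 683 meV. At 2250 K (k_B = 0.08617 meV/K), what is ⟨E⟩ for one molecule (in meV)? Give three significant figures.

88.4 meV

k_BT = 0.08617 × 2250 K = 193.88 meV.
Eᵢ/kT = 0, 0.76852, 1.8310, 3.5228.
Z = Σ e^(−Eᵢ/kT) = e^(−0) + e^(−0.76852) + e^(−1.8310) + e^(−3.5228) = 1.0000 + 0.46370 + 0.16025 + 0.029517 = 1.6535.
⟨E⟩ = Σ Eᵢ e^(−Eᵢ/kT) / Z = (0·1.0000 + 149·0.46370 + 355·0.16025 + 683·0.029517) / 1.6535 = 88.4 meV.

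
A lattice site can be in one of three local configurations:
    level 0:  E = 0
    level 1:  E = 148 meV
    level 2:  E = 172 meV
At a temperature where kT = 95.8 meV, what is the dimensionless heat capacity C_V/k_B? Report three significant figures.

0.550

Eᵢ/kT = 0, 1.5449, 1.7954.
Z = Σ e^(−Eᵢ/kT) = e^(−0) + e^(−1.5449) + e^(−1.7954) = 1.0000 + 0.21333 + 0.16606 = 1.3794.
⟨E⟩ = 43.595 meV, ⟨E²⟩ = 6949.0 meV².
C_V/k_B = (⟨E²⟩ − ⟨E⟩²)/(kT)² = (6949.0 − 1900.5)/9177.6 = 0.550.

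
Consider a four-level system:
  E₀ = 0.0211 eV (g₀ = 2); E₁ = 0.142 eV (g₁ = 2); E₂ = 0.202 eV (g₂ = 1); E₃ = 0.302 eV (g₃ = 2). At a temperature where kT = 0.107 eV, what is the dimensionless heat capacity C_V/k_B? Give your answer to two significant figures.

Eᵢ/kT = 0.1972, 1.327, 1.888, 2.822.
Z = Σ gᵢe^(−Eᵢ/kT) = 2·e^(−0.1972) + 2·e^(−1.327) + 1·e^(−1.888) + 2·e^(−2.822) = 1.642 + 0.5305 + 0.1514 + 0.1190 = 2.443.
⟨E⟩ = 0.07225 eV, ⟨E²⟩ = 0.01165 eV².
C_V/k_B = (⟨E²⟩ − ⟨E⟩²)/(kT)² = (0.01165 − 0.005220)/0.01145 = 0.56.

0.56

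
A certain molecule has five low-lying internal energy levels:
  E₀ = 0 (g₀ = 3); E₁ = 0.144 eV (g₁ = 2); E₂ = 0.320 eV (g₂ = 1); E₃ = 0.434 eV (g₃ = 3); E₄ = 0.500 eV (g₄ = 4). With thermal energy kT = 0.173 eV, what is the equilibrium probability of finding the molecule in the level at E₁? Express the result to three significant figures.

0.194

Eᵢ/kT = 0, 0.83237, 1.8497, 2.5087, 2.8902.
Z = Σ gᵢe^(−Eᵢ/kT) = 3·e^(−0) + 2·e^(−0.83237) + 1·e^(−1.8497) + 3·e^(−2.5087) + 4·e^(−2.8902) = 3.0000 + 0.87003 + 0.15728 + 0.24412 + 0.22226 = 4.4937.
P₁ = g₁ e^(−E₁/kT) / Z = 0.87003/4.4937 = 0.194.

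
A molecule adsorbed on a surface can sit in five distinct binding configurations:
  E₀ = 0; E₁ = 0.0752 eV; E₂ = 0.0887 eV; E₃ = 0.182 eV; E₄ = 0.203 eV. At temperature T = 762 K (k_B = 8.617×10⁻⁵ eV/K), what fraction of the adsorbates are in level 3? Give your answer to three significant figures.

k_BT = 8.617×10⁻⁵ × 762 K = 0.065662 eV.
Eᵢ/kT = 0, 1.1453, 1.3509, 2.7718, 3.0916.
Z = Σ e^(−Eᵢ/kT) = e^(−0) + e^(−1.1453) + e^(−1.3509) + e^(−2.7718) + e^(−3.0916) = 1.0000 + 0.31813 + 0.25901 + 0.062549 + 0.045429 = 1.6851.
P₃ = e^(−E₃/kT) / Z = 0.062549/1.6851 = 0.0371.

0.0371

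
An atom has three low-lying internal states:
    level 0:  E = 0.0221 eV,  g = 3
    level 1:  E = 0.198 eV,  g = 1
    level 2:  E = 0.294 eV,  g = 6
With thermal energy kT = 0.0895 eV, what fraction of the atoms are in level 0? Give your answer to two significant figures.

Eᵢ/kT = 0.2469, 2.212, 3.285.
Z = Σ gᵢe^(−Eᵢ/kT) = 3·e^(−0.2469) + 1·e^(−2.212) + 6·e^(−3.285) = 2.344 + 0.1095 + 0.2246 = 2.678.
P₀ = g₀ e^(−E₀/kT) / Z = 2.344/2.678 = 0.88.

0.88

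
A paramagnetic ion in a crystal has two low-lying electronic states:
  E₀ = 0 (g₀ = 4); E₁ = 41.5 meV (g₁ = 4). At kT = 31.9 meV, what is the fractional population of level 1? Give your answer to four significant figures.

Eᵢ/kT = 0, 1.30094.
Z = Σ gᵢe^(−Eᵢ/kT) = 4·e^(−0) + 4·e^(−1.30094) = 4.00000 + 1.08910 = 5.08910.
P₁ = g₁ e^(−E₁/kT) / Z = 1.08910/5.08910 = 0.2140.

0.2140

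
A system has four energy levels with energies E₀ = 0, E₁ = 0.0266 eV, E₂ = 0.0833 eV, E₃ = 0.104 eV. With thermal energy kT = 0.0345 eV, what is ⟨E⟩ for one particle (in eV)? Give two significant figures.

Eᵢ/kT = 0, 0.7710, 2.414, 3.014.
Z = Σ e^(−Eᵢ/kT) = e^(−0) + e^(−0.7710) + e^(−2.414) + e^(−3.014) = 1.000 + 0.4626 + 0.08946 + 0.04909 = 1.601.
⟨E⟩ = Σ Eᵢ e^(−Eᵢ/kT) / Z = (0·1.000 + 0.0266·0.4626 + 0.0833·0.08946 + 0.104·0.04909) / 1.601 = 0.016 eV.

0.016 eV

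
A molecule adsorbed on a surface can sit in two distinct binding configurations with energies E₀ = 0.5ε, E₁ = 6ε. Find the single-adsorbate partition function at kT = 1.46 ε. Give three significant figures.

Eᵢ/kT = 0.34247, 4.1096.
Z = Σ e^(−Eᵢ/kT) = e^(−0.34247) + e^(−4.1096) = 0.71001 + 0.016414 = 0.72642.

Z = 0.726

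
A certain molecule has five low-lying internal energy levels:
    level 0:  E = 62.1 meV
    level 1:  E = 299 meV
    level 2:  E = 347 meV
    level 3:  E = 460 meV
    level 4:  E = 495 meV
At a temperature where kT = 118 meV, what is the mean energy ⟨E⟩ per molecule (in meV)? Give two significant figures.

130 meV

Eᵢ/kT = 0.5263, 2.534, 2.941, 3.898, 4.195.
Z = Σ e^(−Eᵢ/kT) = e^(−0.5263) + e^(−2.534) + e^(−2.941) + e^(−3.898) + e^(−4.195) = 0.5908 + 0.07934 + 0.05281 + 0.02028 + 0.01507 = 0.7583.
⟨E⟩ = Σ Eᵢ e^(−Eᵢ/kT) / Z = (62.1·0.5908 + 299·0.07934 + 347·0.05281 + 460·0.02028 + 495·0.01507) / 0.7583 = 130 meV.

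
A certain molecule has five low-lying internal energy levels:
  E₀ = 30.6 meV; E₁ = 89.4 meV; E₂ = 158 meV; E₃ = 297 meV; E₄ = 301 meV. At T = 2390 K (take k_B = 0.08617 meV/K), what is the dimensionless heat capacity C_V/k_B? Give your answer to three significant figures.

0.224

k_BT = 0.08617 × 2390 K = 205.95 meV.
Eᵢ/kT = 0.14858, 0.43409, 0.76718, 1.4421, 1.4615.
Z = Σ e^(−Eᵢ/kT) = e^(−0.14858) + e^(−0.43409) + e^(−0.76718) + e^(−1.4421) + e^(−1.4615) = 0.86193 + 0.64785 + 0.46432 + 0.23643 + 0.23189 = 2.4424.
⟨E⟩ = 121.88 meV, ⟨E²⟩ = 24337 meV².
C_V/k_B = (⟨E²⟩ − ⟨E⟩²)/(kT)² = (24337 − 14855)/42415 = 0.224.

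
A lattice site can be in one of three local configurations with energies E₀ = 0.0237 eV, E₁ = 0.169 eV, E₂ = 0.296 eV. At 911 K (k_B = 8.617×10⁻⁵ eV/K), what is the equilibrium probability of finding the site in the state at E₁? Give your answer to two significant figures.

0.13

k_BT = 8.617×10⁻⁵ × 911 K = 0.07850 eV.
Eᵢ/kT = 0.3019, 2.153, 3.771.
Z = Σ e^(−Eᵢ/kT) = e^(−0.3019) + e^(−2.153) + e^(−3.771) = 0.7394 + 0.1161 + 0.02303 = 0.8785.
P₁ = e^(−E₁/kT) / Z = 0.1161/0.8785 = 0.13.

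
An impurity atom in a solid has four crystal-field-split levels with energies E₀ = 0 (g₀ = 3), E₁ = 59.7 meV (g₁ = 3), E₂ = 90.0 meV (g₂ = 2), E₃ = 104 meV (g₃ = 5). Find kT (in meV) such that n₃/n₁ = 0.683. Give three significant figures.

49.7 meV

n₃/n₁ = (g₃/g₁) exp[−(E₃−E₁)/kT] = 0.683.
⇒ (E₃−E₁)/kT = ln((5/3)/0.683) = ln(2.4402) = 0.89208.
kT = 44.3 meV / 0.89208 = 49.7 meV.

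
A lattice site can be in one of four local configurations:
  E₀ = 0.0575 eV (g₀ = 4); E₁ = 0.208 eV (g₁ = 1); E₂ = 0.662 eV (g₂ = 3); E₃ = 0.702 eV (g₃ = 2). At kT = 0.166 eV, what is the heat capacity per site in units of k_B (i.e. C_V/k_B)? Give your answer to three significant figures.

Eᵢ/kT = 0.34639, 1.2530, 3.9880, 4.2289.
Z = Σ gᵢe^(−Eᵢ/kT) = 4·e^(−0.34639) + 1·e^(−1.2530) + 3·e^(−3.9880) + 2·e^(−4.2289) = 2.8289 + 0.28565 + 0.055610 + 0.029137 = 3.1993.
⟨E⟩ = 0.087314 eV, ⟨E²⟩ = 0.018892 eV².
C_V/k_B = (⟨E²⟩ − ⟨E⟩²)/(kT)² = (0.018892 − 0.0076237)/0.027556 = 0.409.

0.409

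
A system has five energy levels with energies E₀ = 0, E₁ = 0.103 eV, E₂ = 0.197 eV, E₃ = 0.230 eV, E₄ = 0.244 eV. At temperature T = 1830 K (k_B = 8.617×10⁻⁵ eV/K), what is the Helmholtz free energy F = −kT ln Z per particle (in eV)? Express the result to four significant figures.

-0.1281 eV

k_BT = 8.617×10⁻⁵ × 1830 K = 0.157691 eV.
Eᵢ/kT = 0, 0.653176, 1.24928, 1.45855, 1.54733.
Z = Σ e^(−Eᵢ/kT) = e^(−0) + e^(−0.653176) + e^(−1.24928) + e^(−1.45855) + e^(−1.54733) = 1.00000 + 0.520390 + 0.286711 + 0.232573 + 0.212815 = 2.25249.
F = −kT ln Z = −0.157691 × ln(2.25249) = −0.157691 × 0.812036 = -0.1281 eV.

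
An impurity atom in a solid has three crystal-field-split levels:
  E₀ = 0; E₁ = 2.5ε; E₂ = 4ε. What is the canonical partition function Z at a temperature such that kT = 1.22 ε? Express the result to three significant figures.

Eᵢ/kT = 0, 2.0492, 3.2787.
Z = Σ e^(−Eᵢ/kT) = e^(−0) + e^(−2.0492) + e^(−3.2787) = 1.0000 + 0.12884 + 0.037677 = 1.1665.

Z = 1.17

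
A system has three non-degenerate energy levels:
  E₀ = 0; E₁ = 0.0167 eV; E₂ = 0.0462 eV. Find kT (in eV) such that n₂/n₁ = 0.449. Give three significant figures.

0.0368 eV

n₂/n₁ = exp[−(E₂−E₁)/kT] = 0.449.
⇒ (E₂−E₁)/kT = ln(1/0.449) = ln(2.2272) = 0.80075.
kT = 0.0295 eV / 0.80075 = 0.0368 eV.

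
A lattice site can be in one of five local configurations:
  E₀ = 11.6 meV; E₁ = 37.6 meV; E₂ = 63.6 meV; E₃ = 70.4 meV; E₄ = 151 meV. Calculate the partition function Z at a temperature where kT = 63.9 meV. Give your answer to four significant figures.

Eᵢ/kT = 0.181534, 0.588419, 0.995305, 1.10172, 2.36307.
Z = Σ e^(−Eᵢ/kT) = e^(−0.181534) + e^(−0.588419) + e^(−0.995305) + e^(−1.10172) + e^(−2.36307) = 0.833990 + 0.555204 + 0.369611 + 0.332299 + 0.0941308 = 2.18523.

Z = 2.185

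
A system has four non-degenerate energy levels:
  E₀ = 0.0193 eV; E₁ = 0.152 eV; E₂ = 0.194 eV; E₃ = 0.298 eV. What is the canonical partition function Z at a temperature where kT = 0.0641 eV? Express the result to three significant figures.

Eᵢ/kT = 0.30109, 2.3713, 3.0265, 4.6490.
Z = Σ e^(−Eᵢ/kT) = e^(−0.30109) + e^(−2.3713) + e^(−3.0265) + e^(−4.6490) = 0.74001 + 0.093359 + 0.048485 + 0.0095712 = 0.89143.

Z = 0.891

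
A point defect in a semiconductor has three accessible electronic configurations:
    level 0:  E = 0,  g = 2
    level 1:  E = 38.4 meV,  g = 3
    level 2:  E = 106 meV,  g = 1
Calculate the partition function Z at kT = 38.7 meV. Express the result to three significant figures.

Z = 3.18

Eᵢ/kT = 0, 0.99225, 2.7390.
Z = Σ gᵢe^(−Eᵢ/kT) = 2·e^(−0) + 3·e^(−0.99225) + 1·e^(−2.7390) = 2.0000 + 1.1122 + 0.064635 = 3.1768.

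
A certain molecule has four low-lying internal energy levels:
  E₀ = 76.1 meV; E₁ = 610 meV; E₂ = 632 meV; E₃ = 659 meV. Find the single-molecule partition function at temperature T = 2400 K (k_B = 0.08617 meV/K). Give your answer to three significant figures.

k_BT = 0.08617 × 2400 K = 206.81 meV.
Eᵢ/kT = 0.36797, 2.9496, 3.0559, 3.1865.
Z = Σ e^(−Eᵢ/kT) = e^(−0.36797) + e^(−2.9496) + e^(−3.0559) + e^(−3.1865) = 0.69214 + 0.052361 + 0.047080 + 0.041316 = 0.83290.

Z = 0.833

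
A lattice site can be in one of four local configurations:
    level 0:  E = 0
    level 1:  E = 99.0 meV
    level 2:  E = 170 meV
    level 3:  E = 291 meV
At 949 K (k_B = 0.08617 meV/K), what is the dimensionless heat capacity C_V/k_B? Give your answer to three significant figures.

k_BT = 0.08617 × 949 K = 81.775 meV.
Eᵢ/kT = 0, 1.2106, 2.0789, 3.5585.
Z = Σ e^(−Eᵢ/kT) = e^(−0) + e^(−1.2106) + e^(−2.0789) + e^(−3.5585) = 1.0000 + 0.29802 + 0.12507 + 0.028482 = 1.4516.
⟨E⟩ = 40.682 meV, ⟨E²⟩ = 6163.8 meV².
C_V/k_B = (⟨E²⟩ − ⟨E⟩²)/(kT)² = (6163.8 − 1655.0)/6687.2 = 0.674.

0.674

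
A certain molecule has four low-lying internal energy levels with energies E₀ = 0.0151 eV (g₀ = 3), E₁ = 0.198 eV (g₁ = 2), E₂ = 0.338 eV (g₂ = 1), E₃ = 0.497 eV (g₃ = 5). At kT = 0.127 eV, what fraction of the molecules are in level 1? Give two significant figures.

0.13

Eᵢ/kT = 0.1189, 1.559, 2.661, 3.913.
Z = Σ gᵢe^(−Eᵢ/kT) = 3·e^(−0.1189) + 2·e^(−1.559) + 1·e^(−2.661) + 5·e^(−3.913) = 2.664 + 0.4207 + 0.06988 + 0.09990 = 3.254.
P₁ = g₁ e^(−E₁/kT) / Z = 0.4207/3.254 = 0.13.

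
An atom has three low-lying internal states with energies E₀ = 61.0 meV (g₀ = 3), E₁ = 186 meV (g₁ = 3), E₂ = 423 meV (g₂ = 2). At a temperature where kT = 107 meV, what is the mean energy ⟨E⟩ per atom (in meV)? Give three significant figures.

96.3 meV

Eᵢ/kT = 0.57009, 1.7383, 3.9533.
Z = Σ gᵢe^(−Eᵢ/kT) = 3·e^(−0.57009) + 3·e^(−1.7383) + 2·e^(−3.9533) = 1.6964 + 0.52746 + 0.038383 = 2.2622.
⟨E⟩ = Σ Eᵢ gᵢe^(−Eᵢ/kT) / Z = (61.0·1.6964 + 186·0.52746 + 423·0.038383) / 2.2622 = 96.3 meV.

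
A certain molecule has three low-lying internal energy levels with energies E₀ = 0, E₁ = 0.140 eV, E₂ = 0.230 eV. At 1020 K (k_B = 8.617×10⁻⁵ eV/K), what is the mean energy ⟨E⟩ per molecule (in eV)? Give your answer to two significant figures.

k_BT = 8.617×10⁻⁵ × 1020 K = 0.08789 eV.
Eᵢ/kT = 0, 1.593, 2.617.
Z = Σ e^(−Eᵢ/kT) = e^(−0) + e^(−1.593) + e^(−2.617) = 1.000 + 0.2033 + 0.07302 = 1.276.
⟨E⟩ = Σ Eᵢ e^(−Eᵢ/kT) / Z = (0·1.000 + 0.140·0.2033 + 0.230·0.07302) / 1.276 = 0.035 eV.

0.035 eV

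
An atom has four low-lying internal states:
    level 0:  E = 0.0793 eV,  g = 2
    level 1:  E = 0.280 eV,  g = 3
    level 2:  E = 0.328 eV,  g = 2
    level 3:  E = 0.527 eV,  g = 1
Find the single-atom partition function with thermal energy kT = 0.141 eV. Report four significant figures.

Z = 1.771

Eᵢ/kT = 0.562411, 1.98582, 2.32624, 3.73759.
Z = Σ gᵢe^(−Eᵢ/kT) = 2·e^(−0.562411) + 3·e^(−1.98582) + 2·e^(−2.32624) + 1·e^(−3.73759) = 1.13967 + 0.411804 + 0.195325 + 0.0238114 = 1.77061.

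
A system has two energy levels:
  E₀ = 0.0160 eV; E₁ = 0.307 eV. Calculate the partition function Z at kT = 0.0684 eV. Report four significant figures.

Z = 0.8027

Eᵢ/kT = 0.233918, 4.48830.
Z = Σ e^(−Eᵢ/kT) = e^(−0.233918) + e^(−4.48830) = 0.791427 + 0.0112397 = 0.802667.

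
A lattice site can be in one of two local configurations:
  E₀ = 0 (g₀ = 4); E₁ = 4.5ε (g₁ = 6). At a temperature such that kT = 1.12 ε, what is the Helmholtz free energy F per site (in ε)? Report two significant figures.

Eᵢ/kT = 0, 4.018.
Z = Σ gᵢe^(−Eᵢ/kT) = 4·e^(−0) + 6·e^(−4.018) = 4.000 + 0.1079 = 4.108.
F = −kT ln Z = −1.12 × ln(4.108) = −1.12 × 1.413 = -1.6 ε.

-1.6 ε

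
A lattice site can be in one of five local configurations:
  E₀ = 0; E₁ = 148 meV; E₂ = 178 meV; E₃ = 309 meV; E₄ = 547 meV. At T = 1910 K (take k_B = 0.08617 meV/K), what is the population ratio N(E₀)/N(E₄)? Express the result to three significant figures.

27.8

k_BT = 0.08617 × 1910 K = 164.58 meV.
n₀/n₄ = exp[−(E₀−E₄)/kT] = exp(−(-547 meV)/(164.58 meV)) = exp(3.3236) = 27.8.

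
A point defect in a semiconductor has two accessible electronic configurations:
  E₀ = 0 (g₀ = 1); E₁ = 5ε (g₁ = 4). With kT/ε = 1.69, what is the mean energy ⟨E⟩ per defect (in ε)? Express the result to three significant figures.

Eᵢ/kT = 0, 2.9586.
Z = Σ gᵢe^(−Eᵢ/kT) = 1·e^(−0) + 4·e^(−2.9586) = 1.0000 + 0.20757 = 1.2076.
⟨E⟩ = Σ Eᵢ gᵢe^(−Eᵢ/kT) / Z = (0·1.0000 + 5·0.20757) / 1.2076 = 0.859 ε.

0.859 ε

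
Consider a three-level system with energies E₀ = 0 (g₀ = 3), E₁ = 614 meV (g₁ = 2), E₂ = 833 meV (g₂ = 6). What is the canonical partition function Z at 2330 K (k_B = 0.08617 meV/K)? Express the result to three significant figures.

Z = 3.19

k_BT = 0.08617 × 2330 K = 200.78 meV.
Eᵢ/kT = 0, 3.0581, 4.1488.
Z = Σ gᵢe^(−Eᵢ/kT) = 3·e^(−0) + 2·e^(−3.0581) + 6·e^(−4.1488) = 3.0000 + 0.093954 + 0.094700 = 3.1887.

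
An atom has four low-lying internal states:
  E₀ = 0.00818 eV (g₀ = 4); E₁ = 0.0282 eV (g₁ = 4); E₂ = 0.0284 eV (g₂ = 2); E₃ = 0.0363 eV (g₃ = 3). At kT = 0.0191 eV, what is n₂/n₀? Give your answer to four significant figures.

0.1735

n₂/n₀ = (g₂/g₀) exp[−(E₂−E₀)/kT] = (2/4) × exp(−(0.02022 eV)/(0.0191 eV)) = (2/4) × exp(-1.05864) = 0.1735.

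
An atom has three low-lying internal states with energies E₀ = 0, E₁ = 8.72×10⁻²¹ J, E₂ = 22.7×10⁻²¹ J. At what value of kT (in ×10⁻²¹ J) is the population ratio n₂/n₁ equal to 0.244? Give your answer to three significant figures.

9.91 ×10⁻²¹ J

n₂/n₁ = exp[−(E₂−E₁)/kT] = 0.244.
⇒ (E₂−E₁)/kT = ln(1/0.244) = ln(4.0984) = 1.4106.
kT = 13.98 ×10⁻²¹ J / 1.4106 = 9.91 ×10⁻²¹ J.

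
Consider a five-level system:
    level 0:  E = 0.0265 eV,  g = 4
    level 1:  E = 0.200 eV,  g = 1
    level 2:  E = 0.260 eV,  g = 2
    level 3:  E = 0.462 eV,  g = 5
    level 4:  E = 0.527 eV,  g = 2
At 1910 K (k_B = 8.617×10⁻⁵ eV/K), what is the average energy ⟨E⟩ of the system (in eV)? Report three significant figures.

k_BT = 8.617×10⁻⁵ × 1910 K = 0.16458 eV.
Eᵢ/kT = 0.16102, 1.2152, 1.5798, 2.8071, 3.2021.
Z = Σ gᵢe^(−Eᵢ/kT) = 4·e^(−0.16102) + 1·e^(−1.2152) + 2·e^(−1.5798) + 5·e^(−2.8071) + 2·e^(−3.2021) = 3.4051 + 0.29665 + 0.41203 + 0.30190 + 0.081353 = 4.4970.
⟨E⟩ = Σ Eᵢ gᵢe^(−Eᵢ/kT) / Z = (0.0265·3.4051 + 0.200·0.29665 + 0.260·0.41203 + 0.462·0.30190 + 0.527·0.081353) / 4.4970 = 0.0976 eV.

0.0976 eV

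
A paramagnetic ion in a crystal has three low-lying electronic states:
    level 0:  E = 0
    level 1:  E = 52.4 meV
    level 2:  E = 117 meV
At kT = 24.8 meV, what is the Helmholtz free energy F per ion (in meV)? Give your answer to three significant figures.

-3.03 meV

Eᵢ/kT = 0, 2.1129, 4.7177.
Z = Σ e^(−Eᵢ/kT) = e^(−0) + e^(−2.1129) + e^(−4.7177) = 1.0000 + 0.12089 + 0.0089357 = 1.1298.
F = −kT ln Z = −24.8 × ln(1.1298) = −24.8 × 0.12204 = -3.03 meV.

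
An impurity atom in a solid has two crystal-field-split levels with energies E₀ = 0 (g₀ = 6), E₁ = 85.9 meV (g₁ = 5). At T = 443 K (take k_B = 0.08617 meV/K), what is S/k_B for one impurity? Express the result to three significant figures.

2.06

k_BT = 0.08617 × 443 K = 38.173 meV.
Eᵢ/kT = 0, 2.2503.
Z = Σ gᵢe^(−Eᵢ/kT) = 6·e^(−0) + 5·e^(−2.2503) = 6.0000 + 0.52684 = 6.5268.
⟨E⟩ = Σ EᵢPᵢ = 6.9338 meV.
S/k_B = ln Z + ⟨E⟩/kT = ln(6.5268) + 6.9338/38.173 = 1.8759 + 0.18164 = 2.06.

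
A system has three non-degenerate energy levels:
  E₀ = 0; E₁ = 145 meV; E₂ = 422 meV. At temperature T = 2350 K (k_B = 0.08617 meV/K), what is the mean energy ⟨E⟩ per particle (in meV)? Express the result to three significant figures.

k_BT = 0.08617 × 2350 K = 202.50 meV.
Eᵢ/kT = 0, 0.71605, 2.0840.
Z = Σ e^(−Eᵢ/kT) = e^(−0) + e^(−0.71605) + e^(−2.0840) = 1.0000 + 0.48868 + 0.12443 = 1.6131.
⟨E⟩ = Σ Eᵢ e^(−Eᵢ/kT) / Z = (0·1.0000 + 145·0.48868 + 422·0.12443) / 1.6131 = 76.5 meV.

76.5 meV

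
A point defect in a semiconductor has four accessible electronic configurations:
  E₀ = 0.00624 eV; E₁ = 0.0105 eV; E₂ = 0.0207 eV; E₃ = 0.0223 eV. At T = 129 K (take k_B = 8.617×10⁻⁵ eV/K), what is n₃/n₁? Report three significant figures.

0.346

k_BT = 8.617×10⁻⁵ × 129 K = 0.011116 eV.
n₃/n₁ = exp[−(E₃−E₁)/kT] = exp(−(0.0118 eV)/(0.011116 eV)) = exp(-1.0615) = 0.346.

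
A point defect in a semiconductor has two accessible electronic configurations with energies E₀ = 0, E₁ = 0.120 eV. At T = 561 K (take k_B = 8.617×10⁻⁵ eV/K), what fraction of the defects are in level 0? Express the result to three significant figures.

0.923

k_BT = 8.617×10⁻⁵ × 561 K = 0.048341 eV.
Eᵢ/kT = 0, 2.4824.
Z = Σ e^(−Eᵢ/kT) = e^(−0) + e^(−2.4824) = 1.0000 + 0.083542 = 1.0835.
P₀ = e^(−E₀/kT) / Z = 1.0000/1.0835 = 0.923.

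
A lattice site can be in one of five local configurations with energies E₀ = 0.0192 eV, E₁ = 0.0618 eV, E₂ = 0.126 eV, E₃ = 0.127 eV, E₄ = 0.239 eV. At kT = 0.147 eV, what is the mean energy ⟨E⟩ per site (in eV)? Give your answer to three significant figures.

Eᵢ/kT = 0.13061, 0.42041, 0.85714, 0.86395, 1.6259.
Z = Σ e^(−Eᵢ/kT) = e^(−0.13061) + e^(−0.42041) + e^(−0.85714) + e^(−0.86395) + e^(−1.6259) = 0.87756 + 0.65678 + 0.42437 + 0.42149 + 0.19673 = 2.5769.
⟨E⟩ = Σ Eᵢ e^(−Eᵢ/kT) / Z = (0.0192·0.87756 + 0.0618·0.65678 + 0.126·0.42437 + 0.127·0.42149 + 0.239·0.19673) / 2.5769 = 0.0821 eV.

0.0821 eV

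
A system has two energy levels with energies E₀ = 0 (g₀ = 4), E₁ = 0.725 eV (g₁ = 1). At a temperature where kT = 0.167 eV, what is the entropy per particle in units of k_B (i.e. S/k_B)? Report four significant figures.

Eᵢ/kT = 0, 4.34132.
Z = Σ gᵢe^(−Eᵢ/kT) = 4·e^(−0) + 1·e^(−4.34132) = 4.00000 + 0.0130193 = 4.01302.
⟨E⟩ = Σ EᵢPᵢ = 0.00235209 eV.
S/k_B = ln Z + ⟨E⟩/kT = ln(4.01302) + 0.00235209/0.167 = 1.38954 + 0.0140844 = 1.404.

1.404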